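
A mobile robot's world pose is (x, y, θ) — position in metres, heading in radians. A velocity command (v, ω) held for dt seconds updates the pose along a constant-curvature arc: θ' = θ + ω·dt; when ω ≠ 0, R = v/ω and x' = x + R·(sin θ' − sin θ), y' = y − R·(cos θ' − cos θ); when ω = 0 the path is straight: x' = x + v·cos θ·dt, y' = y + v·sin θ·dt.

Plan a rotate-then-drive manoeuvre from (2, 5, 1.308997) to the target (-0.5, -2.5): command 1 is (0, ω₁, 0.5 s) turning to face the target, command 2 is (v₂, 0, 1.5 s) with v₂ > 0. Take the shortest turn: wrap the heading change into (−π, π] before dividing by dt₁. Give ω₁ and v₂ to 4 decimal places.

ω₁ = 6.1633, v₂ = 5.2705

heading to target = atan2(-2.5−5, -0.5−2) = -1.8925
Δθ = wrap(-1.8925 − 1.3090) = 3.0816; ω₁ = Δθ/dt₁ = 6.1633
distance = √((-0.5−2)² + (-2.5−5)²) = 7.9057; v₂ = distance/dt₂ = 5.2705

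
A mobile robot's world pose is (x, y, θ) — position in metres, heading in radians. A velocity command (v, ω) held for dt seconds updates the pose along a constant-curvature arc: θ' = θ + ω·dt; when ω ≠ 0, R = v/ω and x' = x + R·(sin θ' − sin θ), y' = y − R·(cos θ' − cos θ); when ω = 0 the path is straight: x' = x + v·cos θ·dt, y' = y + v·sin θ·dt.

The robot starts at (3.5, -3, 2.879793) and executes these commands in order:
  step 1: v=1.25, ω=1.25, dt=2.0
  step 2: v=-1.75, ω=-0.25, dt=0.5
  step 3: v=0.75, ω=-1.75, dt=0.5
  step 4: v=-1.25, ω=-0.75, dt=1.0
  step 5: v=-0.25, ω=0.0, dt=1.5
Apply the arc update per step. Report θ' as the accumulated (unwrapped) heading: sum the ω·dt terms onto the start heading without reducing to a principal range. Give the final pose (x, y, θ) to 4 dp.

(3.1213, -3.1231, 3.6298)

step 1: θ'=5.3798 (R=1.0000) → pose (2.4557, -4.5849, 5.3798)
step 2: θ'=5.2548 (R=7.0000) → pose (1.9585, -3.8656, 5.2548)
step 3: θ'=4.3798 (R=-0.4286) → pose (1.9965, -4.2268, 4.3798)
step 4: θ'=3.6298 (R=1.6667) → pose (2.7901, -3.2990, 3.6298)
step 5: θ'=3.6298 (straight) → pose (3.1213, -3.1231, 3.6298)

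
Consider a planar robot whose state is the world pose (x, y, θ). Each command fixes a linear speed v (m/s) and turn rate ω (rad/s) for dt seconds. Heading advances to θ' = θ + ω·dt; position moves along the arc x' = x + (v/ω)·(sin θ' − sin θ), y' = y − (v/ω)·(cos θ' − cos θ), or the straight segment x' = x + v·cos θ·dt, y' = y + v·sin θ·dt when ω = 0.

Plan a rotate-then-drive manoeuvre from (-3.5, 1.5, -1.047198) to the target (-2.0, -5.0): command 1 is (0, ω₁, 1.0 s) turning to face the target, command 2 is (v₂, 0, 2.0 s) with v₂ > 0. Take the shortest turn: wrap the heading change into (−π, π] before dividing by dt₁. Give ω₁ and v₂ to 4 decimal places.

heading to target = atan2(-5−1.5, -2−-3.5) = -1.3440
Δθ = wrap(-1.3440 − -1.0472) = -0.2968; ω₁ = Δθ/dt₁ = -0.2968
distance = √((-2−-3.5)² + (-5−1.5)²) = 6.6708; v₂ = distance/dt₂ = 3.3354

ω₁ = -0.2968, v₂ = 3.3354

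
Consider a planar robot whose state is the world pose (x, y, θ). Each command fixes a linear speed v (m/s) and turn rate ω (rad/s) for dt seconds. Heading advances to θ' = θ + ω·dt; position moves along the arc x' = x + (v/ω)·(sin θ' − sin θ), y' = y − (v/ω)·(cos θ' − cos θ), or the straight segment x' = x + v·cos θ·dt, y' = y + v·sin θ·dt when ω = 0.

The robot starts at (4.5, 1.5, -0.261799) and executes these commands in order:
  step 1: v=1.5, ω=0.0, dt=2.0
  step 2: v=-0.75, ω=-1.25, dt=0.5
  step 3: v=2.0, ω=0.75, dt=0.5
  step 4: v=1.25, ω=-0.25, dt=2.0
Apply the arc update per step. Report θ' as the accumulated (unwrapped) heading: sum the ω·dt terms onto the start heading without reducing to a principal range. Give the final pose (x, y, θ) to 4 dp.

step 1: θ'=-0.2618 (straight) → pose (7.3978, 0.7235, -0.2618)
step 2: θ'=-0.8868 (R=0.6000) → pose (7.0880, 0.9240, -0.8868)
step 3: θ'=-0.5118 (R=2.6667) → pose (7.8489, 0.2840, -0.5118)
step 4: θ'=-1.0118 (R=-5.0000) → pose (9.6391, -1.4236, -1.0118)

(9.6391, -1.4236, -1.0118)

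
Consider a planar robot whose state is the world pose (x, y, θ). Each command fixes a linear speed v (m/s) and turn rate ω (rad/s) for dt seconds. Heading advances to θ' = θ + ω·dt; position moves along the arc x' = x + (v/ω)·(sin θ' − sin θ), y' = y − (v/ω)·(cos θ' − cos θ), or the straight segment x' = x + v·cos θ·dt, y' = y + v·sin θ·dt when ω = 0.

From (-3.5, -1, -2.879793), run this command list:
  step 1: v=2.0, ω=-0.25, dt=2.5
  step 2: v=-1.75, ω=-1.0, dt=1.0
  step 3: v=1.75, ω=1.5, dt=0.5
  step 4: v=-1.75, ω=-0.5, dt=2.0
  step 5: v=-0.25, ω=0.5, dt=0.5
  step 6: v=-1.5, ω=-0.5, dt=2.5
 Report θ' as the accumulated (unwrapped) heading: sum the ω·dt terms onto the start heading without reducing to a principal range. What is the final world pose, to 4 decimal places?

(-7.7224, -7.6563, -5.7548)

step 1: θ'=-3.5048 (R=-8.0000) → pose (-8.4127, -0.7507, -3.5048)
step 2: θ'=-4.5048 (R=1.7500) → pose (-7.3220, -2.0259, -4.5048)
step 3: θ'=-3.7548 (R=1.1667) → pose (-7.7922, -1.3122, -3.7548)
step 4: θ'=-4.7548 (R=3.5000) → pose (-6.3096, -4.3229, -4.7548)
step 5: θ'=-4.5048 (R=-0.5000) → pose (-6.2993, -4.4472, -4.5048)
step 6: θ'=-5.7548 (R=3.0000) → pose (-7.7224, -7.6563, -5.7548)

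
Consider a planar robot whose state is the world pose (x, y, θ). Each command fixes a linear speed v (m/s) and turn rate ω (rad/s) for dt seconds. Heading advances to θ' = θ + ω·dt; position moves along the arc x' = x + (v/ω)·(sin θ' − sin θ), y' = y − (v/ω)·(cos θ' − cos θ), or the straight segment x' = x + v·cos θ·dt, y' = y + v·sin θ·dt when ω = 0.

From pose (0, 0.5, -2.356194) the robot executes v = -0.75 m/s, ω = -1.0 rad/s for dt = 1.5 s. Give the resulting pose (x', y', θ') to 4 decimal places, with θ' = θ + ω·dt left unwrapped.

(1.0218, 0.5362, -3.8562)

θ' = -2.3562 + -1.0·1.5 = -3.8562
R = v/ω = -0.75/-1.0 = 0.7500
x' = 0 + 0.7500·(sin -3.8562 − sin -2.3562) = 1.0218
y' = 0.5 − 0.7500·(cos -3.8562 − cos -2.3562) = 0.5362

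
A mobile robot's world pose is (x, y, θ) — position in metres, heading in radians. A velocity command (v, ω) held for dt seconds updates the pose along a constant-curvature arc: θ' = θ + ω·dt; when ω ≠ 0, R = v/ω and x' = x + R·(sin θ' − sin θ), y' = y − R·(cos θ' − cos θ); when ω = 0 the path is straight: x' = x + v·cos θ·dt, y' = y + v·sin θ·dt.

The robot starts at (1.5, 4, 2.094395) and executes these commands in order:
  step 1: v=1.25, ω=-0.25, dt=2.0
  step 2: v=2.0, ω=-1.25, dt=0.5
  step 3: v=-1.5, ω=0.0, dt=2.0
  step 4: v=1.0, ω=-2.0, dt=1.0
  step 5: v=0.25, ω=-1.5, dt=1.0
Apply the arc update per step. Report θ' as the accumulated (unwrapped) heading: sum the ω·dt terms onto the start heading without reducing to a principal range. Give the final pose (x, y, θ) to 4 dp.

step 1: θ'=1.5944 (R=-5.0000) → pose (0.8315, 6.3820, 1.5944)
step 2: θ'=0.9694 (R=-1.6000) → pose (1.1118, 7.3250, 0.9694)
step 3: θ'=0.9694 (straight) → pose (-0.5856, 4.8514, 0.9694)
step 4: θ'=-1.0306 (R=-0.5000) → pose (0.2555, 4.8257, -1.0306)
step 5: θ'=-2.5306 (R=-0.1667) → pose (0.2082, 4.6034, -2.5306)

(0.2082, 4.6034, -2.5306)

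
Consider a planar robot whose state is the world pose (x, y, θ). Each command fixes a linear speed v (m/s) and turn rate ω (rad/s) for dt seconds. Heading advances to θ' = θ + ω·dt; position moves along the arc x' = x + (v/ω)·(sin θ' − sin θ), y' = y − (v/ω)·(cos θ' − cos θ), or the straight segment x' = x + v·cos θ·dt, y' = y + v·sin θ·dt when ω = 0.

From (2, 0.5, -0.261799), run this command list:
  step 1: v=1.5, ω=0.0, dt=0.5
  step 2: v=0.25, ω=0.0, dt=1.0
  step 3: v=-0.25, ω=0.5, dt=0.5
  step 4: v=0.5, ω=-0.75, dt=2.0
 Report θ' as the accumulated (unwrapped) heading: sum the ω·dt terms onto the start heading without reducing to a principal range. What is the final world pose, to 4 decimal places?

step 1: θ'=-0.2618 (straight) → pose (2.7244, 0.3059, -0.2618)
step 2: θ'=-0.2618 (straight) → pose (2.9659, 0.2412, -0.2618)
step 3: θ'=-0.0118 (R=-0.5000) → pose (2.8424, 0.2582, -0.0118)
step 4: θ'=-1.5118 (R=-0.6667) → pose (3.5001, -0.3691, -1.5118)

(3.5001, -0.3691, -1.5118)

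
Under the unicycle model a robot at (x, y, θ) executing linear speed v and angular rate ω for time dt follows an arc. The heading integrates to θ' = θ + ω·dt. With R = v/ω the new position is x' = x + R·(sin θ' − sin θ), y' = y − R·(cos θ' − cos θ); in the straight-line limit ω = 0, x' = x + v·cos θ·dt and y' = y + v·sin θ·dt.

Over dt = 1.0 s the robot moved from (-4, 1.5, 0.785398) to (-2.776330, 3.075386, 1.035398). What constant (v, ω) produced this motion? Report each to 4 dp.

v = 2.0000, ω = 0.2500

Δθ = 1.035398 − 0.785398 = 0.250000
ω = Δθ/dt = 0.250000/1.0 = 0.2500
R = −Δy/(cos θ' − cos θ) = 8.0000
v = R·ω = 8.0000·0.2500 = 2.0000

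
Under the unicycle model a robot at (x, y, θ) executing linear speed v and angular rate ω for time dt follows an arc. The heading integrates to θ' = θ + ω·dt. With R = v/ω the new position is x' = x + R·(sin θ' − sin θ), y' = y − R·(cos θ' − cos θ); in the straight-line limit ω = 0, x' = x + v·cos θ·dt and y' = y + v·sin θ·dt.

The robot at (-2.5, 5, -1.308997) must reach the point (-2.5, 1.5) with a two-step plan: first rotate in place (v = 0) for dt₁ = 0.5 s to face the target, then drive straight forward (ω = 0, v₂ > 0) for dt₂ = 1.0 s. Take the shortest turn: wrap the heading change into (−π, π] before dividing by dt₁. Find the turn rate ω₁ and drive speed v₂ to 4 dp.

ω₁ = -0.5236, v₂ = 3.5000

heading to target = atan2(1.5−5, -2.5−-2.5) = -1.5708
Δθ = wrap(-1.5708 − -1.3090) = -0.2618; ω₁ = Δθ/dt₁ = -0.5236
distance = √((-2.5−-2.5)² + (1.5−5)²) = 3.5000; v₂ = distance/dt₂ = 3.5000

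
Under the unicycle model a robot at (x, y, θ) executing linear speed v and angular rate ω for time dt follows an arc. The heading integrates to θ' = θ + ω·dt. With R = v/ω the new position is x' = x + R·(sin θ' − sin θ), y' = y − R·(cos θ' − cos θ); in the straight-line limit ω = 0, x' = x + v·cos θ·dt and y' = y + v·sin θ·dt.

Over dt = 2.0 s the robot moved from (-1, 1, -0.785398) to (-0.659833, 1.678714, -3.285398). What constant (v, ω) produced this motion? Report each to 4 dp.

Δθ = -3.285398 − -0.785398 = -2.500000
ω = Δθ/dt = -2.500000/2.0 = -1.2500
R = −Δy/(cos θ' − cos θ) = 0.4000
v = R·ω = 0.4000·-1.2500 = -0.5000

v = -0.5000, ω = -1.2500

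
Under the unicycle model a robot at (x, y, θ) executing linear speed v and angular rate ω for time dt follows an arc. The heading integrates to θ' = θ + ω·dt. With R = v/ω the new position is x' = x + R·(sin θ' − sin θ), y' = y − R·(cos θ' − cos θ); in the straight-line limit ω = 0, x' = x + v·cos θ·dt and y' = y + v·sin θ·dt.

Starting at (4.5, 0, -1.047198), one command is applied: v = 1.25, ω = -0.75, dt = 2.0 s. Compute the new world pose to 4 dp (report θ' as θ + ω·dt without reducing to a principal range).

θ' = -1.0472 + -0.75·2.0 = -2.5472
R = v/ω = 1.25/-0.75 = -1.6667
x' = 4.5 + -1.6667·(sin -2.5472 − sin -1.0472) = 3.9900
y' = 0 − -1.6667·(cos -2.5472 − cos -1.0472) = -2.2141

(3.9900, -2.2141, -2.5472)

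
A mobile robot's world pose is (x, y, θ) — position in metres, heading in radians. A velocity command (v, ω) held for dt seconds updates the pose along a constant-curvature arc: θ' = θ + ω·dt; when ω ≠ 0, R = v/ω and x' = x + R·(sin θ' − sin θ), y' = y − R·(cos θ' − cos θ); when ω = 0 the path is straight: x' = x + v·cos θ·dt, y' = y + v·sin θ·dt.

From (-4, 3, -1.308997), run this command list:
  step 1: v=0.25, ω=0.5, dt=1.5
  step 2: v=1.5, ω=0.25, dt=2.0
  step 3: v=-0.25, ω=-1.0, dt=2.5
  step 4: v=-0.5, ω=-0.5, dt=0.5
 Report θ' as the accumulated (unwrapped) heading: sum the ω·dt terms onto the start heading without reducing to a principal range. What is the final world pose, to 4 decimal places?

(-0.8531, 2.3712, -2.8090)

step 1: θ'=-0.5590 (R=0.5000) → pose (-3.7822, 2.7055, -0.5590)
step 2: θ'=-0.0590 (R=6.0000) → pose (-0.9540, 1.8027, -0.0590)
step 3: θ'=-2.5590 (R=0.2500) → pose (-1.0768, 2.2610, -2.5590)
step 4: θ'=-2.8090 (R=1.0000) → pose (-0.8531, 2.3712, -2.8090)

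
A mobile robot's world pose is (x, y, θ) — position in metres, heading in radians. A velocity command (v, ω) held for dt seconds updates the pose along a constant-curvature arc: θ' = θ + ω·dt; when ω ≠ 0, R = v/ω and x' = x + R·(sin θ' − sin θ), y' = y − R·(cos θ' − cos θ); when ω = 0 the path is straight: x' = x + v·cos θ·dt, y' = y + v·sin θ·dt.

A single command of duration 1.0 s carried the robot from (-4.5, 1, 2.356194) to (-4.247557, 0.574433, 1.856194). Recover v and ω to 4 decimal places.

Δθ = 1.856194 − 2.356194 = -0.500000
ω = Δθ/dt = -0.500000/1.0 = -0.5000
R = −Δy/(cos θ' − cos θ) = 1.0000
v = R·ω = 1.0000·-0.5000 = -0.5000

v = -0.5000, ω = -0.5000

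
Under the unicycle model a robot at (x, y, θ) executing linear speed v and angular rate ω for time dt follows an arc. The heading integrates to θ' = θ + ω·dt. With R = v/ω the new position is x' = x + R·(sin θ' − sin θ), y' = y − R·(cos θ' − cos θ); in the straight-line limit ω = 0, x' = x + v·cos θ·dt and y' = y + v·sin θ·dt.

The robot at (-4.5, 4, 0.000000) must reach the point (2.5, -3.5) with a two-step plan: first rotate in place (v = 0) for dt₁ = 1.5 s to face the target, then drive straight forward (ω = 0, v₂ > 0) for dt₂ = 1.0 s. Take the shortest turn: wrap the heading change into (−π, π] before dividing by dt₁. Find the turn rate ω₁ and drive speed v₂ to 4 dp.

ω₁ = -0.5466, v₂ = 10.2591

heading to target = atan2(-3.5−4, 2.5−-4.5) = -0.8199
Δθ = wrap(-0.8199 − 0.0000) = -0.8199; ω₁ = Δθ/dt₁ = -0.5466
distance = √((2.5−-4.5)² + (-3.5−4)²) = 10.2591; v₂ = distance/dt₂ = 10.2591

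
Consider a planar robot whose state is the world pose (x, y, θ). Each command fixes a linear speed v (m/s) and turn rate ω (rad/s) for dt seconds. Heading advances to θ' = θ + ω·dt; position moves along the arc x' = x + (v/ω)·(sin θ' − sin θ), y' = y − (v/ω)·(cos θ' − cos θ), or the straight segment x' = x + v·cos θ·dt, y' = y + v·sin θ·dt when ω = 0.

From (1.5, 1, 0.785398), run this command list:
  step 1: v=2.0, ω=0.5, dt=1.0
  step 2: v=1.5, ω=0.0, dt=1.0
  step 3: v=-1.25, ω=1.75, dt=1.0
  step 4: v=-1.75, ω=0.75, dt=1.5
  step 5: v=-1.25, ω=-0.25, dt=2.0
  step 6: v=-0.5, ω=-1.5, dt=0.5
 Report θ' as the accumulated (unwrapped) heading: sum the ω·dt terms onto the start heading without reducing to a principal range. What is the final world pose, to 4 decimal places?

step 1: θ'=1.2854 (R=4.0000) → pose (2.5098, 2.7023, 1.2854)
step 2: θ'=1.2854 (straight) → pose (2.9321, 4.1416, 1.2854)
step 3: θ'=3.0354 (R=-0.7143) → pose (3.5418, 3.2302, 3.0354)
step 4: θ'=4.1604 (R=-2.3333) → pose (5.7759, 4.3269, 4.1604)
step 5: θ'=3.6604 (R=5.0000) → pose (7.5541, 6.0470, 3.6604)
step 6: θ'=2.9104 (R=0.3333) → pose (7.7957, 6.0820, 2.9104)

(7.7957, 6.0820, 2.9104)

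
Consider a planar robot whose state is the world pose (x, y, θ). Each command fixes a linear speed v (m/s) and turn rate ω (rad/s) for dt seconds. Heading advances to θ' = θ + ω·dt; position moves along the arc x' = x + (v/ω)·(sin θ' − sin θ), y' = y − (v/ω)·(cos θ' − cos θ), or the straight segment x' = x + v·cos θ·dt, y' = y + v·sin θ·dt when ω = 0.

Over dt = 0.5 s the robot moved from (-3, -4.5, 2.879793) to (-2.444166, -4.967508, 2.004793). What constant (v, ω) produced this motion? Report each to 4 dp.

Δθ = 2.004793 − 2.879793 = -0.875000
ω = Δθ/dt = -0.875000/0.5 = -1.7500
R = Δx/(sin θ' − sin θ) = 0.8571
v = R·ω = 0.8571·-1.7500 = -1.5000

v = -1.5000, ω = -1.7500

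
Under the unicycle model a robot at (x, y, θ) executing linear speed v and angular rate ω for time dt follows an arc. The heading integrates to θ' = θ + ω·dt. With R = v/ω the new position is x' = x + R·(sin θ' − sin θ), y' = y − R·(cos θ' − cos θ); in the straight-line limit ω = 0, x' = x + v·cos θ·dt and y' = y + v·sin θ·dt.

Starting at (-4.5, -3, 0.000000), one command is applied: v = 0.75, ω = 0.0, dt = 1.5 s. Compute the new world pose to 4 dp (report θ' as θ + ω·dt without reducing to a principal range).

θ' = 0.0000 + 0.0·1.5 = 0.0000
ω = 0 → straight: x' = -4.5 + 0.75·cos(0.0000)·1.5 = -3.3750
y' = -3 + 0.75·sin(0.0000)·1.5 = -3.0000

(-3.3750, -3.0000, 0.0000)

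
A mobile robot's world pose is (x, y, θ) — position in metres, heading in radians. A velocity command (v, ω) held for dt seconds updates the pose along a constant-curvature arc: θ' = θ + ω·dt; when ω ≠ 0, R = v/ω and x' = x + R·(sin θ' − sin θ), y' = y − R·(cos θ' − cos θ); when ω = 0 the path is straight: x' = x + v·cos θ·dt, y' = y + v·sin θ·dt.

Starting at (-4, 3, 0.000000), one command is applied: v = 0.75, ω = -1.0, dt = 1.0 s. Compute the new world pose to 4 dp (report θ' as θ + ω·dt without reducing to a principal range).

θ' = 0.0000 + -1.0·1.0 = -1.0000
R = v/ω = 0.75/-1.0 = -0.7500
x' = -4 + -0.7500·(sin -1.0000 − sin 0.0000) = -3.3689
y' = 3 − -0.7500·(cos -1.0000 − cos 0.0000) = 2.6552

(-3.3689, 2.6552, -1.0000)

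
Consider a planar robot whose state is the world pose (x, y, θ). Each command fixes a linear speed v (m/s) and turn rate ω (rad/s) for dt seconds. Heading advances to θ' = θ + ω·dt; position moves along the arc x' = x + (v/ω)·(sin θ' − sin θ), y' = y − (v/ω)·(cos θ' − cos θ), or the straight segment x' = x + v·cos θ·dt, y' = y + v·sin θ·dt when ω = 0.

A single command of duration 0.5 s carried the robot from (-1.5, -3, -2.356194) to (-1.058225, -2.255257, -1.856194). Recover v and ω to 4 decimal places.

Δθ = -1.856194 − -2.356194 = 0.500000
ω = Δθ/dt = 0.500000/0.5 = 1.0000
R = −Δy/(cos θ' − cos θ) = -1.7500
v = R·ω = -1.7500·1.0000 = -1.7500

v = -1.7500, ω = 1.0000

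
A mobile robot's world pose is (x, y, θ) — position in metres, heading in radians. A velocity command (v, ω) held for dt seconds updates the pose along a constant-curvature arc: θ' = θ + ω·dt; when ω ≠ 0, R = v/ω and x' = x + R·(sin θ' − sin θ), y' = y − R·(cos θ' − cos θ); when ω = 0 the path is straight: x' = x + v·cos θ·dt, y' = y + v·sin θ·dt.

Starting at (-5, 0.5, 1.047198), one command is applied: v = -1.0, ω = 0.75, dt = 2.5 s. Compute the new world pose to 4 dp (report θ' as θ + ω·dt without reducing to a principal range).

(-4.1355, -1.4680, 2.9222)

θ' = 1.0472 + 0.75·2.5 = 2.9222
R = v/ω = -1.0/0.75 = -1.3333
x' = -5 + -1.3333·(sin 2.9222 − sin 1.0472) = -4.1355
y' = 0.5 − -1.3333·(cos 2.9222 − cos 1.0472) = -1.4680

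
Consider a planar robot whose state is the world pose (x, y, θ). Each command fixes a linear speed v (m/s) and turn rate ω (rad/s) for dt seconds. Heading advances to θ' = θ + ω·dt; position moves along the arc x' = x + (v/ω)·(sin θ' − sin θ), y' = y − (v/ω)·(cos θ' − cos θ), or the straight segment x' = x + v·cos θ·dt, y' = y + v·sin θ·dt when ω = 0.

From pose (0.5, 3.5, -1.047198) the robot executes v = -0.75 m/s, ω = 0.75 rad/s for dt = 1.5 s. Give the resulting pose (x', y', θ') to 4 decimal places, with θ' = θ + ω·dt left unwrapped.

(-0.4437, 3.9970, 0.0778)

θ' = -1.0472 + 0.75·1.5 = 0.0778
R = v/ω = -0.75/0.75 = -1.0000
x' = 0.5 + -1.0000·(sin 0.0778 − sin -1.0472) = -0.4437
y' = 3.5 − -1.0000·(cos 0.0778 − cos -1.0472) = 3.9970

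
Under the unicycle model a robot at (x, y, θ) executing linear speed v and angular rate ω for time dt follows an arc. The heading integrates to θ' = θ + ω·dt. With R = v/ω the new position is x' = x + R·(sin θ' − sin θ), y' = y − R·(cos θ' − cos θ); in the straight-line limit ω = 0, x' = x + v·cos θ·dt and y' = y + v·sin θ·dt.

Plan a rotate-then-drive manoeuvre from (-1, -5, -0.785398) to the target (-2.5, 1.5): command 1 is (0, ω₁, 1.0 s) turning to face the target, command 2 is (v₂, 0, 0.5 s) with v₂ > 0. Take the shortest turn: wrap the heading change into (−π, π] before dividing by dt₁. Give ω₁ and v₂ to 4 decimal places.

ω₁ = 2.5830, v₂ = 13.3417

heading to target = atan2(1.5−-5, -2.5−-1) = 1.7976
Δθ = wrap(1.7976 − -0.7854) = 2.5830; ω₁ = Δθ/dt₁ = 2.5830
distance = √((-2.5−-1)² + (1.5−-5)²) = 6.6708; v₂ = distance/dt₂ = 13.3417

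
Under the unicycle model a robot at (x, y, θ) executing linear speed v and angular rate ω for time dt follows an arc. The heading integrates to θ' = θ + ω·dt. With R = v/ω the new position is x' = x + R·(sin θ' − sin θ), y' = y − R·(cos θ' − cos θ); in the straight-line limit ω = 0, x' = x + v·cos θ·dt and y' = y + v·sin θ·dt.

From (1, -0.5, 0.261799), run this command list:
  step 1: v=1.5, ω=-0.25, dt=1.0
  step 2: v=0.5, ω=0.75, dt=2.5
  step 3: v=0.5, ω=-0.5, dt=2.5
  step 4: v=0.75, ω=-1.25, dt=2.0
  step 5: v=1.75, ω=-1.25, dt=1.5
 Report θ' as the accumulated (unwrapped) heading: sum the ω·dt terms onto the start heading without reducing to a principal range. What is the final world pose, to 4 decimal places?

step 1: θ'=0.0118 (R=-6.0000) → pose (2.4821, -0.2960, 0.0118)
step 2: θ'=1.8868 (R=0.6667) → pose (3.1079, 0.5778, 1.8868)
step 3: θ'=0.6368 (R=-1.0000) → pose (3.4638, 1.6926, 0.6368)
step 4: θ'=-1.8632 (R=-0.6000) → pose (4.3951, 1.0372, -1.8632)
step 5: θ'=-3.7382 (R=-1.4000) → pose (2.2679, 0.2827, -3.7382)

(2.2679, 0.2827, -3.7382)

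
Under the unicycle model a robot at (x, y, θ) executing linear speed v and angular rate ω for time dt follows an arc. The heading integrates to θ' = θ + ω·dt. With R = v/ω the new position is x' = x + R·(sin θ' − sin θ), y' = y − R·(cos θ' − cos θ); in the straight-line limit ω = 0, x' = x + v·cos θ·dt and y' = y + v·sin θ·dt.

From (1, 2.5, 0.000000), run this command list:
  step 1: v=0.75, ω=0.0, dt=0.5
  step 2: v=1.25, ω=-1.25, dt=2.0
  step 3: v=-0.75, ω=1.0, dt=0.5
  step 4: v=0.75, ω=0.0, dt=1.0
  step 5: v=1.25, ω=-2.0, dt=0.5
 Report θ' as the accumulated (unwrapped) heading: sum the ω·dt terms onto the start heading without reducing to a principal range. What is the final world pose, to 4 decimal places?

(1.4144, -0.0530, -3.0000)

step 1: θ'=0.0000 (straight) → pose (1.3750, 2.5000, 0.0000)
step 2: θ'=-2.5000 (R=-1.0000) → pose (1.9735, 0.6989, -2.5000)
step 3: θ'=-2.0000 (R=-0.7500) → pose (2.2066, 0.9876, -2.0000)
step 4: θ'=-2.0000 (straight) → pose (1.8945, 0.3056, -2.0000)
step 5: θ'=-3.0000 (R=-0.6250) → pose (1.4144, -0.0530, -3.0000)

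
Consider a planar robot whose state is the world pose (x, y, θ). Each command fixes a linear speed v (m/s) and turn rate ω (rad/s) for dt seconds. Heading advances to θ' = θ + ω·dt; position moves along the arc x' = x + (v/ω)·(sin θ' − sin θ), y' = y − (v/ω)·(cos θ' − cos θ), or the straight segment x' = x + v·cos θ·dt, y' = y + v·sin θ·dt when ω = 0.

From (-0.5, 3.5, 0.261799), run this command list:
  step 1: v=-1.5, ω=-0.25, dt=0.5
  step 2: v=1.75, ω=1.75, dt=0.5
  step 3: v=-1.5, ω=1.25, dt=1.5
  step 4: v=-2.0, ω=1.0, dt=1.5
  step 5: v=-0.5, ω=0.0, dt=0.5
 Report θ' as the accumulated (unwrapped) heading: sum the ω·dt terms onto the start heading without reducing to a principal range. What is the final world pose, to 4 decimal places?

step 1: θ'=0.1368 (R=6.0000) → pose (-1.2347, 3.3516, 0.1368)
step 2: θ'=1.0118 (R=1.0000) → pose (-0.5233, 3.8119, 1.0118)
step 3: θ'=2.8868 (R=-1.2000) → pose (0.1916, 2.0143, 2.8868)
step 4: θ'=4.3868 (R=-2.0000) → pose (2.5906, 3.3100, 4.3868)
step 5: θ'=4.3868 (straight) → pose (2.6706, 3.5468, 4.3868)

(2.6706, 3.5468, 4.3868)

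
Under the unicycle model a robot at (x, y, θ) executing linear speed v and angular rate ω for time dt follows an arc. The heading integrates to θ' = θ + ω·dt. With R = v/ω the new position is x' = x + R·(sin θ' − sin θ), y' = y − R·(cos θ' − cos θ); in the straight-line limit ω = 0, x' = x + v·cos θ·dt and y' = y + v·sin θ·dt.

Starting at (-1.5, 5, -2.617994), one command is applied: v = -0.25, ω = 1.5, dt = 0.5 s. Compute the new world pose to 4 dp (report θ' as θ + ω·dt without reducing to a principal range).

(-1.4240, 5.0955, -1.8680)

θ' = -2.6180 + 1.5·0.5 = -1.8680
R = v/ω = -0.25/1.5 = -0.1667
x' = -1.5 + -0.1667·(sin -1.8680 − sin -2.6180) = -1.4240
y' = 5 − -0.1667·(cos -1.8680 − cos -2.6180) = 5.0955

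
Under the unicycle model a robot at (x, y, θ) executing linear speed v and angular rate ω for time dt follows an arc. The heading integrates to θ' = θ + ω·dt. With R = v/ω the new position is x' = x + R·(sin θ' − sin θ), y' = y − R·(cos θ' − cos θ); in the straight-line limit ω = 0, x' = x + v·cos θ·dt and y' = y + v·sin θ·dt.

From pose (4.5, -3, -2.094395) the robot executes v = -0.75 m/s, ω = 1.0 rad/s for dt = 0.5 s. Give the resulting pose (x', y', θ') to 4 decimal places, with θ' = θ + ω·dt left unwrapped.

θ' = -2.0944 + 1.0·0.5 = -1.5944
R = v/ω = -0.75/1.0 = -0.7500
x' = 4.5 + -0.7500·(sin -1.5944 − sin -2.0944) = 4.6003
y' = -3 − -0.7500·(cos -1.5944 − cos -2.0944) = -2.6427

(4.6003, -2.6427, -1.5944)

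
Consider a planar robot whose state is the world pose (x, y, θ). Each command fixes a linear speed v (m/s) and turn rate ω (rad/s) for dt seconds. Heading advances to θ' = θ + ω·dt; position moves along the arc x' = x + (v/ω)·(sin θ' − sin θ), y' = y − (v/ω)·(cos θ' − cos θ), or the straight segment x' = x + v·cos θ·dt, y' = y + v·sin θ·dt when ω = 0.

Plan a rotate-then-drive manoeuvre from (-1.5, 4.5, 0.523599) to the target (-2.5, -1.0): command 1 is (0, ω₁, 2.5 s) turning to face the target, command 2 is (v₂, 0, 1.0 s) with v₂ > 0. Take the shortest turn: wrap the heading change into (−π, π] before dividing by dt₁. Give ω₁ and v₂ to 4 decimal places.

ω₁ = -0.9097, v₂ = 5.5902

heading to target = atan2(-1−4.5, -2.5−-1.5) = -1.7506
Δθ = wrap(-1.7506 − 0.5236) = -2.2742; ω₁ = Δθ/dt₁ = -0.9097
distance = √((-2.5−-1.5)² + (-1−4.5)²) = 5.5902; v₂ = distance/dt₂ = 5.5902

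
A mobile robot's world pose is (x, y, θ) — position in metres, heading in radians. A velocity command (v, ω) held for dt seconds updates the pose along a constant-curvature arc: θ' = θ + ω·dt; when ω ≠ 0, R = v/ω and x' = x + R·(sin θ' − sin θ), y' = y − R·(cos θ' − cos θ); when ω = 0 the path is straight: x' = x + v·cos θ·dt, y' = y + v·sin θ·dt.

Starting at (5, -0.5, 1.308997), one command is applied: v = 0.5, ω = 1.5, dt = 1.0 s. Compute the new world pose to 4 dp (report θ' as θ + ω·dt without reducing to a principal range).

θ' = 1.3090 + 1.5·1.0 = 2.8090
R = v/ω = 0.5/1.5 = 0.3333
x' = 5 + 0.3333·(sin 2.8090 − sin 1.3090) = 4.7869
y' = -0.5 − 0.3333·(cos 2.8090 − cos 1.3090) = -0.0987

(4.7869, -0.0987, 2.8090)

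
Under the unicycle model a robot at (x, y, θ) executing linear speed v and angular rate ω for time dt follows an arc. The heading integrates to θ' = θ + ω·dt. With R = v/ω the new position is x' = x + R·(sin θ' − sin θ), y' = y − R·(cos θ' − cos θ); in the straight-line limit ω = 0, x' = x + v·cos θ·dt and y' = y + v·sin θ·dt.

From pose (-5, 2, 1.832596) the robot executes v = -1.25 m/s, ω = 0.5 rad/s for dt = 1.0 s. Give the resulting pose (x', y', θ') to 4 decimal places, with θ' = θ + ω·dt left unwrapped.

(-4.3942, 0.9215, 2.3326)

θ' = 1.8326 + 0.5·1.0 = 2.3326
R = v/ω = -1.25/0.5 = -2.5000
x' = -5 + -2.5000·(sin 2.3326 − sin 1.8326) = -4.3942
y' = 2 − -2.5000·(cos 2.3326 − cos 1.8326) = 0.9215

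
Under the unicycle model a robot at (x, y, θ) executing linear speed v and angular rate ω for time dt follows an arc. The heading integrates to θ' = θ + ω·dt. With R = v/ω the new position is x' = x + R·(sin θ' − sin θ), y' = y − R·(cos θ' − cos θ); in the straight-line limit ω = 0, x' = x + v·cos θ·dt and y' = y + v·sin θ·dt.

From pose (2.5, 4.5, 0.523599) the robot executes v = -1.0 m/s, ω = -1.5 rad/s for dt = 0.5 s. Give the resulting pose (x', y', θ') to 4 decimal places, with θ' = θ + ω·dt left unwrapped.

(2.0170, 4.4277, -0.2264)

θ' = 0.5236 + -1.5·0.5 = -0.2264
R = v/ω = -1.0/-1.5 = 0.6667
x' = 2.5 + 0.6667·(sin -0.2264 − sin 0.5236) = 2.0170
y' = 4.5 − 0.6667·(cos -0.2264 − cos 0.5236) = 4.4277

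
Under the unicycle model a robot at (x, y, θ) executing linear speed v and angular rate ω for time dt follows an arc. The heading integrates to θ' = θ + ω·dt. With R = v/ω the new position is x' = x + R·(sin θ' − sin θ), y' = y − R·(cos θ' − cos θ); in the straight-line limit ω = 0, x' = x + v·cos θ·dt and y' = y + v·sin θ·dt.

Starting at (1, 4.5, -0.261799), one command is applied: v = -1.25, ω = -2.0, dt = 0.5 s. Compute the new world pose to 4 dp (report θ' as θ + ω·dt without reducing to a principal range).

θ' = -0.2618 + -2.0·0.5 = -1.2618
R = v/ω = -1.25/-2.0 = 0.6250
x' = 1 + 0.6250·(sin -1.2618 − sin -0.2618) = 0.5664
y' = 4.5 − 0.6250·(cos -1.2618 − cos -0.2618) = 4.9136

(0.5664, 4.9136, -1.2618)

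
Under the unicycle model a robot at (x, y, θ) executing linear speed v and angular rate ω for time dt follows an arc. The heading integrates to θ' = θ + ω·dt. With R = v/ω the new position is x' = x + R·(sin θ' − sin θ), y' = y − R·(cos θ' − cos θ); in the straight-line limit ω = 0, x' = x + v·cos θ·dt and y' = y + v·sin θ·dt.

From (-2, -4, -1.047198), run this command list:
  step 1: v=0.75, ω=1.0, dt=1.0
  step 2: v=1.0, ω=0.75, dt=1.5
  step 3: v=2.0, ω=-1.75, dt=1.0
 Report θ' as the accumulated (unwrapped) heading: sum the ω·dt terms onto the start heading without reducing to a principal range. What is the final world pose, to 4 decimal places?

(1.5700, -3.3200, -0.6722)

step 1: θ'=-0.0472 (R=0.7500) → pose (-1.3859, -4.3742, -0.0472)
step 2: θ'=1.0778 (R=1.3333) → pose (-0.1484, -3.6733, 1.0778)
step 3: θ'=-0.6722 (R=-1.1429) → pose (1.5700, -3.3200, -0.6722)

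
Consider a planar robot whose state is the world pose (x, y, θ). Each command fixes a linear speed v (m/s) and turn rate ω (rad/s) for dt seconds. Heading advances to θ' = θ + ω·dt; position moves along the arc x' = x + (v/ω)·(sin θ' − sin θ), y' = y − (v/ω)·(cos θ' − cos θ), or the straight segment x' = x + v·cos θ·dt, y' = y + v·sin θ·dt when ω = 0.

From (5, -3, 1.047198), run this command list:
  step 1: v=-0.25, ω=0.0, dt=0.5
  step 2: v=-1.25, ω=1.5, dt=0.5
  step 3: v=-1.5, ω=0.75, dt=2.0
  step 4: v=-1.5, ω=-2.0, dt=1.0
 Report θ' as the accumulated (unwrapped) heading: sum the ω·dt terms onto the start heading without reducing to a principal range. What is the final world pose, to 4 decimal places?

step 1: θ'=1.0472 (straight) → pose (4.9375, -3.1083, 1.0472)
step 2: θ'=1.7972 (R=-0.8333) → pose (4.8471, -3.7120, 1.7972)
step 3: θ'=3.2972 (R=-2.0000) → pose (7.1060, -5.2389, 3.2972)
step 4: θ'=1.2972 (R=0.7500) → pose (7.9444, -6.1825, 1.2972)

(7.9444, -6.1825, 1.2972)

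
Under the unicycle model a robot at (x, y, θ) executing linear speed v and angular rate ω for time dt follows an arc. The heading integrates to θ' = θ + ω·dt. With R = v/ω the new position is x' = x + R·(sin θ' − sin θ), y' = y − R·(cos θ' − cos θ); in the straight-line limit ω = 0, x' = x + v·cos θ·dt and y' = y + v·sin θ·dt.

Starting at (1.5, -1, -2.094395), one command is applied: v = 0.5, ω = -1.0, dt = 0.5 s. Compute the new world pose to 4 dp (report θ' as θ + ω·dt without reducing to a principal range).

θ' = -2.0944 + -1.0·0.5 = -2.5944
R = v/ω = 0.5/-1.0 = -0.5000
x' = 1.5 + -0.5000·(sin -2.5944 − sin -2.0944) = 1.3271
y' = -1 − -0.5000·(cos -2.5944 − cos -2.0944) = -1.1770

(1.3271, -1.1770, -2.5944)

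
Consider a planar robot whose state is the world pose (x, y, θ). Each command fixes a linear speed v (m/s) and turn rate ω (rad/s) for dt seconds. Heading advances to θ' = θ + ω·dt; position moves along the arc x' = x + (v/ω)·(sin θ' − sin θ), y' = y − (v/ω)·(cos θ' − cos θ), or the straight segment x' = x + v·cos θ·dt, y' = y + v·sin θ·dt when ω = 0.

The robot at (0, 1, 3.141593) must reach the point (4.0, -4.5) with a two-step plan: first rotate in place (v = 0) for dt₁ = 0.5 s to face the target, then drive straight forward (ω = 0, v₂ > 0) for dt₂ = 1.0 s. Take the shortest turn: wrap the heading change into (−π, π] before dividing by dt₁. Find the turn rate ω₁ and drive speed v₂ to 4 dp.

heading to target = atan2(-4.5−1, 4−0) = -0.9420
Δθ = wrap(-0.9420 − 3.1416) = 2.1996; ω₁ = Δθ/dt₁ = 4.3992
distance = √((4−0)² + (-4.5−1)²) = 6.8007; v₂ = distance/dt₂ = 6.8007

ω₁ = 4.3992, v₂ = 6.8007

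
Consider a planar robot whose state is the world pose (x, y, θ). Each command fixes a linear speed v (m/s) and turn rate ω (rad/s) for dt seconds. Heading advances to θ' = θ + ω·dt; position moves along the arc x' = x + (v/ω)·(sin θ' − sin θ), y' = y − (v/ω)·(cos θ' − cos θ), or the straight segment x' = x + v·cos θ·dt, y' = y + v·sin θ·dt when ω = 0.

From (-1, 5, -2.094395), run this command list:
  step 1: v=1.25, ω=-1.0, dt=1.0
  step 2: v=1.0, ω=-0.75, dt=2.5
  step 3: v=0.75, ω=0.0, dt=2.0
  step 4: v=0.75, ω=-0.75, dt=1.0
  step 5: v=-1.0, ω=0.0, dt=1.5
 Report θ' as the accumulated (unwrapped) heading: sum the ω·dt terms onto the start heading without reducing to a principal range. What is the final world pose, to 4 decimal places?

step 1: θ'=-3.0944 (R=-1.2500) → pose (-2.0236, 4.3764, -3.0944)
step 2: θ'=-4.9694 (R=-1.3333) → pose (-3.3760, 6.0472, -4.9694)
step 3: θ'=-4.9694 (straight) → pose (-2.9947, 7.4979, -4.9694)
step 4: θ'=-5.7194 (R=-1.0000) → pose (-2.5620, 8.0889, -5.7194)
step 5: θ'=-5.7194 (straight) → pose (-3.8298, 7.2873, -5.7194)

(-3.8298, 7.2873, -5.7194)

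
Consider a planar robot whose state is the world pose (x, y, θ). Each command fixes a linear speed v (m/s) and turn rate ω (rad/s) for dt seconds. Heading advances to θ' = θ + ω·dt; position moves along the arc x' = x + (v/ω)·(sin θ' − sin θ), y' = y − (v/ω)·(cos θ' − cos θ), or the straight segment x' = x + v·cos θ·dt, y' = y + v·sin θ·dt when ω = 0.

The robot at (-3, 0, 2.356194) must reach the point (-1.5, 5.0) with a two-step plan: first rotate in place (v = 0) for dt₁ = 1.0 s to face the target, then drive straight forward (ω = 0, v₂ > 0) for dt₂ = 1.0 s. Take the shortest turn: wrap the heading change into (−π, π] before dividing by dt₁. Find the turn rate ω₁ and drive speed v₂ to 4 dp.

heading to target = atan2(5−0, -1.5−-3) = 1.2793
Δθ = wrap(1.2793 − 2.3562) = -1.0769; ω₁ = Δθ/dt₁ = -1.0769
distance = √((-1.5−-3)² + (5−0)²) = 5.2202; v₂ = distance/dt₂ = 5.2202

ω₁ = -1.0769, v₂ = 5.2202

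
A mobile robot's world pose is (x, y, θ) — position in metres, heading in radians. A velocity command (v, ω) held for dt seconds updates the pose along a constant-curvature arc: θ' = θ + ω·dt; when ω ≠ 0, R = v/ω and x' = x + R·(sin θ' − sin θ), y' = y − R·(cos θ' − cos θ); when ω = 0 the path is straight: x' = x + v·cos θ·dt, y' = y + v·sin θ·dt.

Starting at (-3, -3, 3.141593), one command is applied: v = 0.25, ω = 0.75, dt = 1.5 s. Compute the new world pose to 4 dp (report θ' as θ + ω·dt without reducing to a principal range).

θ' = 3.1416 + 0.75·1.5 = 4.2666
R = v/ω = 0.25/0.75 = 0.3333
x' = -3 + 0.3333·(sin 4.2666 − sin 3.1416) = -3.3008
y' = -3 − 0.3333·(cos 4.2666 − cos 3.1416) = -3.1896

(-3.3008, -3.1896, 4.2666)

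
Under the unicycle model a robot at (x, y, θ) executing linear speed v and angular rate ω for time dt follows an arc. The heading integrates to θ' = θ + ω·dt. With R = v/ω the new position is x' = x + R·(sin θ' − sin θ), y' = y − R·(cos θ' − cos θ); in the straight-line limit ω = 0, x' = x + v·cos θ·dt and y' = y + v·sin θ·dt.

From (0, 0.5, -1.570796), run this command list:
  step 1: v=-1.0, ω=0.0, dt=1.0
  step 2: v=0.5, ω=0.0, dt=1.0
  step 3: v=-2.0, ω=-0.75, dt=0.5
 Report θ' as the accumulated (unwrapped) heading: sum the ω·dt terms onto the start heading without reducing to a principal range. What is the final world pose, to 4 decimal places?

step 1: θ'=-1.5708 (straight) → pose (0.0000, 1.5000, -1.5708)
step 2: θ'=-1.5708 (straight) → pose (0.0000, 1.0000, -1.5708)
step 3: θ'=-1.9458 (R=2.6667) → pose (0.1853, 1.9767, -1.9458)

(0.1853, 1.9767, -1.9458)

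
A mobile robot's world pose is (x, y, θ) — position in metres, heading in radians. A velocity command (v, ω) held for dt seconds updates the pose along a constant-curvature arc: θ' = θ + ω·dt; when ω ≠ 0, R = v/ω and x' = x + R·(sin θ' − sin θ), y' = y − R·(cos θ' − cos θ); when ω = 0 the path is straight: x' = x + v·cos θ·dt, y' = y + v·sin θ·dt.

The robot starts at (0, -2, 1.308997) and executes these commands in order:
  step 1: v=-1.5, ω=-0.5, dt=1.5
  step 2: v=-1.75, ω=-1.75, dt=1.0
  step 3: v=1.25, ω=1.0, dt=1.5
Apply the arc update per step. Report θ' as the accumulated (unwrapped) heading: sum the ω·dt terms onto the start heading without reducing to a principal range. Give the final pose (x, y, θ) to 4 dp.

step 1: θ'=0.5590 (R=3.0000) → pose (-1.3068, -3.7669, 0.5590)
step 2: θ'=-1.1910 (R=1.0000) → pose (-2.7658, -3.2898, -1.1910)
step 3: θ'=0.3090 (R=1.2500) → pose (-1.2248, -4.0172, 0.3090)

(-1.2248, -4.0172, 0.3090)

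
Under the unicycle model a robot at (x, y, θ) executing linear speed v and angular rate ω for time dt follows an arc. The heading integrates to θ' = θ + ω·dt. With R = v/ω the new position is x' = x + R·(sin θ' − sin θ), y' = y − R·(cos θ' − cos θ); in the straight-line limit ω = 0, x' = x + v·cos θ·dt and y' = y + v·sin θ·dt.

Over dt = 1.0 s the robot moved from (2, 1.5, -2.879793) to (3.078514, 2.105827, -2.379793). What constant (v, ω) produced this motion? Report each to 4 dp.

v = -1.2500, ω = 0.5000

Δθ = -2.379793 − -2.879793 = 0.500000
ω = Δθ/dt = 0.500000/1.0 = 0.5000
R = Δx/(sin θ' − sin θ) = -2.5000
v = R·ω = -2.5000·0.5000 = -1.2500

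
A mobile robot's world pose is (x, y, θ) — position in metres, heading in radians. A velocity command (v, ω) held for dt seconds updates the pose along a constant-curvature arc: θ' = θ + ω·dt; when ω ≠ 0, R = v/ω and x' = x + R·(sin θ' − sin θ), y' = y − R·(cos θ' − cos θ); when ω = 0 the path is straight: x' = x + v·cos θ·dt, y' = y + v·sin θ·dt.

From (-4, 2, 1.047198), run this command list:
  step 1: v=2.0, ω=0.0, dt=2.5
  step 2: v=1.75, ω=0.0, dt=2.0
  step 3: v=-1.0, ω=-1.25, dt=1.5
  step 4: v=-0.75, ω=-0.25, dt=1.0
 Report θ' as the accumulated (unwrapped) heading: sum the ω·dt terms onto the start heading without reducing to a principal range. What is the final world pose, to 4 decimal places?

step 1: θ'=1.0472 (straight) → pose (-1.5000, 6.3301, 1.0472)
step 2: θ'=1.0472 (straight) → pose (0.2500, 9.3612, 1.0472)
step 3: θ'=-0.8278 (R=0.8000) → pose (-1.0320, 9.2200, -0.8278)
step 4: θ'=-1.0778 (R=3.0000) → pose (-1.4654, 9.8297, -1.0778)

(-1.4654, 9.8297, -1.0778)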